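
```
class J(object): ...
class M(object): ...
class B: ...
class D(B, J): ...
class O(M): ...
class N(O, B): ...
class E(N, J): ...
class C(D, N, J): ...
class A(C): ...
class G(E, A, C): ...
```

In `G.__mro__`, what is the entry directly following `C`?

L[G] = G + merge(L[E], L[A], L[C], [E A C])
  take E:  [E N O M B J object] + [A C D N O M B J object] + [C D N O M B J object] + [E A C]
  take A:  [N O M B J object] + [A C D N O M B J object] + [C D N O M B J object] + [A C]
  take C:  [N O M B J object] + [C D N O M B J object] + [C D N O M B J object] + [C]
  take D:  [N O M B J object] + [D N O M B J object] + [D N O M B J object]
  take N:  [N O M B J object] + [N O M B J object] + [N O M B J object]
  take O:  [O M B J object] + [O M B J object] + [O M B J object]
  take M:  [M B J object] + [M B J object] + [M B J object]
  take B:  [B J object] + [B J object] + [B J object]
  take J:  [J object] + [J object] + [J object]
  take object:  [object] + [object] + [object]
MRO: G E A C D N O M B J object
C is at position 3; next is D.

D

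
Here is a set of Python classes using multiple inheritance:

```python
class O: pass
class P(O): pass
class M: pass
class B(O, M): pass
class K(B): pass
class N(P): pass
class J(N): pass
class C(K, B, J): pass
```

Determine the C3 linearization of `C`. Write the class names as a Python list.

[C, K, B, J, N, P, O, M, object]

L[C] = C + merge(L[K], L[B], L[J], [K B J])
  take K:  [K B O M object] + [B O M object] + [J N P O object] + [K B J]
  take B:  [B O M object] + [B O M object] + [J N P O object] + [B J]
  take J:  [O M object] + [O M object] + [J N P O object] + [J]
  take N:  [O M object] + [O M object] + [N P O object]
  take P:  [O M object] + [O M object] + [P O object]
  take O:  [O M object] + [O M object] + [O object]
  take M:  [M object] + [M object] + [object]
  take object:  [object] + [object] + [object]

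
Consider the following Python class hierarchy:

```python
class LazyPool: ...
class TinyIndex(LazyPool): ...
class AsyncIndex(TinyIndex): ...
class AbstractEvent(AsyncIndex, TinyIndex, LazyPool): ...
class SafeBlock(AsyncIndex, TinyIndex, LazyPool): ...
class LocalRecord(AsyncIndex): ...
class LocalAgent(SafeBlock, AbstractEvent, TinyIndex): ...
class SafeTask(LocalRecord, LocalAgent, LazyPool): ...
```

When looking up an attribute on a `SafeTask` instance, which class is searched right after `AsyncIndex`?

L[SafeTask] = SafeTask + merge(L[LocalRecord], L[LocalAgent], L[LazyPool], [LocalRecord LocalAgent LazyPool])
  take LocalRecord:  [LocalRecord AsyncIndex TinyIndex LazyPool object] + [LocalAgent SafeBlock AbstractEvent AsyncIndex TinyIndex LazyPool object] + [LazyPool object] + [LocalRecord LocalAgent LazyPool]
  take LocalAgent:  [AsyncIndex TinyIndex LazyPool object] + [LocalAgent SafeBlock AbstractEvent AsyncIndex TinyIndex LazyPool object] + [LazyPool object] + [LocalAgent LazyPool]
  take SafeBlock:  [AsyncIndex TinyIndex LazyPool object] + [SafeBlock AbstractEvent AsyncIndex TinyIndex LazyPool object] + [LazyPool object] + [LazyPool]
  take AbstractEvent:  [AsyncIndex TinyIndex LazyPool object] + [AbstractEvent AsyncIndex TinyIndex LazyPool object] + [LazyPool object] + [LazyPool]
  take AsyncIndex:  [AsyncIndex TinyIndex LazyPool object] + [AsyncIndex TinyIndex LazyPool object] + [LazyPool object] + [LazyPool]
  take TinyIndex:  [TinyIndex LazyPool object] + [TinyIndex LazyPool object] + [LazyPool object] + [LazyPool]
  take LazyPool:  [LazyPool object] + [LazyPool object] + [LazyPool object] + [LazyPool]
  take object:  [object] + [object] + [object]
MRO: SafeTask LocalRecord LocalAgent SafeBlock AbstractEvent AsyncIndex TinyIndex LazyPool object
AsyncIndex is at position 5; next is TinyIndex.

TinyIndex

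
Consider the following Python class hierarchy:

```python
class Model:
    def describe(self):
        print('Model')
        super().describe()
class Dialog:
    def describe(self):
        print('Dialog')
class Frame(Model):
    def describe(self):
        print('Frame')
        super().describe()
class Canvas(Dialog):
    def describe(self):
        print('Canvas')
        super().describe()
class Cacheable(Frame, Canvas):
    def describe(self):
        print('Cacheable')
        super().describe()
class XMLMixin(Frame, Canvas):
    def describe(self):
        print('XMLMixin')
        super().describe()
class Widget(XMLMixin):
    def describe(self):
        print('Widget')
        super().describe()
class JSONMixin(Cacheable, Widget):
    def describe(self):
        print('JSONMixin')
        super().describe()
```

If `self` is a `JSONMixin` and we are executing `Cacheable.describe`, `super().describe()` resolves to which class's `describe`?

L[JSONMixin] = JSONMixin + merge(L[Cacheable], L[Widget], [Cacheable Widget])
  take Cacheable:  [Cacheable Frame Model Canvas Dialog object] + [Widget XMLMixin Frame Model Canvas Dialog object] + [Cacheable Widget]
  take Widget:  [Frame Model Canvas Dialog object] + [Widget XMLMixin Frame Model Canvas Dialog object] + [Widget]
  take XMLMixin:  [Frame Model Canvas Dialog object] + [XMLMixin Frame Model Canvas Dialog object]
  take Frame:  [Frame Model Canvas Dialog object] + [Frame Model Canvas Dialog object]
  take Model:  [Model Canvas Dialog object] + [Model Canvas Dialog object]
  take Canvas:  [Canvas Dialog object] + [Canvas Dialog object]
  take Dialog:  [Dialog object] + [Dialog object]
  take object:  [object] + [object]
MRO: JSONMixin Cacheable Widget XMLMixin Frame Model Canvas Dialog object
super() in Cacheable.describe on a JSONMixin instance goes to the class after Cacheable in JSONMixin's MRO: Widget.

Widget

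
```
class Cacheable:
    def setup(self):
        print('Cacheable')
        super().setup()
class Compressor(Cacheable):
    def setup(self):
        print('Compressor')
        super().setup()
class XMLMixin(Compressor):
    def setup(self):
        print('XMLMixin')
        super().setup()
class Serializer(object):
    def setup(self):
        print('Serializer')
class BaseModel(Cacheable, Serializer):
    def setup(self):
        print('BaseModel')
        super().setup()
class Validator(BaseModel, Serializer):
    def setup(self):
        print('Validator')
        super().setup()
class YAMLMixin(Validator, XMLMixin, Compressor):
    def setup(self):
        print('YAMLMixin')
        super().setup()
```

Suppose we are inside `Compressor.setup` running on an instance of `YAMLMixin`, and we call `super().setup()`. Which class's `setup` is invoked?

L[YAMLMixin] = YAMLMixin + merge(L[Validator], L[XMLMixin], L[Compressor], [Validator XMLMixin Compressor])
  take Validator:  [Validator BaseModel Cacheable Serializer object] + [XMLMixin Compressor Cacheable object] + [Compressor Cacheable object] + [Validator XMLMixin Compressor]
  take BaseModel:  [BaseModel Cacheable Serializer object] + [XMLMixin Compressor Cacheable object] + [Compressor Cacheable object] + [XMLMixin Compressor]
  take XMLMixin:  [Cacheable Serializer object] + [XMLMixin Compressor Cacheable object] + [Compressor Cacheable object] + [XMLMixin Compressor]
  take Compressor:  [Cacheable Serializer object] + [Compressor Cacheable object] + [Compressor Cacheable object] + [Compressor]
  take Cacheable:  [Cacheable Serializer object] + [Cacheable object] + [Cacheable object]
  take Serializer:  [Serializer object] + [object] + [object]
  take object:  [object] + [object] + [object]
MRO: YAMLMixin Validator BaseModel XMLMixin Compressor Cacheable Serializer object
super() in Compressor.setup on a YAMLMixin instance goes to the class after Compressor in YAMLMixin's MRO: Cacheable.

Cacheable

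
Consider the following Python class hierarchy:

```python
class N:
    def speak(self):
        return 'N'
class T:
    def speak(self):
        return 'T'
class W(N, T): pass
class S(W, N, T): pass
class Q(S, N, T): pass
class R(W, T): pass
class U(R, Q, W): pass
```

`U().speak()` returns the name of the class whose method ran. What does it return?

L[U] = U + merge(L[R], L[Q], L[W], [R Q W])
  take R:  [R W N T object] + [Q S W N T object] + [W N T object] + [R Q W]
  take Q:  [W N T object] + [Q S W N T object] + [W N T object] + [Q W]
  take S:  [W N T object] + [S W N T object] + [W N T object] + [W]
  take W:  [W N T object] + [W N T object] + [W N T object] + [W]
  take N:  [N T object] + [N T object] + [N T object]
  take T:  [T object] + [T object] + [T object]
  take object:  [object] + [object] + [object]
MRO: U R Q S W N T object
speak is defined in: N, T. First along the MRO is N.

N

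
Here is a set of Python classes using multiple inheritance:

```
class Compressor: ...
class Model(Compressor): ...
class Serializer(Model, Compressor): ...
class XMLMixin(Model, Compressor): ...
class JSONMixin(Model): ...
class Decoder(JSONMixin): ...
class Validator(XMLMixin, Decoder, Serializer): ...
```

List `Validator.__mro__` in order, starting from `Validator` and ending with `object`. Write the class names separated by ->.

L[Validator] = Validator + merge(L[XMLMixin], L[Decoder], L[Serializer], [XMLMixin Decoder Serializer])
  take XMLMixin:  [XMLMixin Model Compressor object] + [Decoder JSONMixin Model Compressor object] + [Serializer Model Compressor object] + [XMLMixin Decoder Serializer]
  take Decoder:  [Model Compressor object] + [Decoder JSONMixin Model Compressor object] + [Serializer Model Compressor object] + [Decoder Serializer]
  take JSONMixin:  [Model Compressor object] + [JSONMixin Model Compressor object] + [Serializer Model Compressor object] + [Serializer]
  take Serializer:  [Model Compressor object] + [Model Compressor object] + [Serializer Model Compressor object] + [Serializer]
  take Model:  [Model Compressor object] + [Model Compressor object] + [Model Compressor object]
  take Compressor:  [Compressor object] + [Compressor object] + [Compressor object]
  take object:  [object] + [object] + [object]

Validator -> XMLMixin -> Decoder -> JSONMixin -> Serializer -> Model -> Compressor -> object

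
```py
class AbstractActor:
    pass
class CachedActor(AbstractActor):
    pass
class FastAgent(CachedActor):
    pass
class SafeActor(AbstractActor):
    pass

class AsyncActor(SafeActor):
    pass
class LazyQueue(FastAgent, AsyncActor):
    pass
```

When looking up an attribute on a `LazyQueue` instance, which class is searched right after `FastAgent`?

L[LazyQueue] = LazyQueue + merge(L[FastAgent], L[AsyncActor], [FastAgent AsyncActor])
  take FastAgent:  [FastAgent CachedActor AbstractActor object] + [AsyncActor SafeActor AbstractActor object] + [FastAgent AsyncActor]
  take CachedActor:  [CachedActor AbstractActor object] + [AsyncActor SafeActor AbstractActor object] + [AsyncActor]
  take AsyncActor:  [AbstractActor object] + [AsyncActor SafeActor AbstractActor object] + [AsyncActor]
  take SafeActor:  [AbstractActor object] + [SafeActor AbstractActor object]
  take AbstractActor:  [AbstractActor object] + [AbstractActor object]
  take object:  [object] + [object]
MRO: LazyQueue FastAgent CachedActor AsyncActor SafeActor AbstractActor object
FastAgent is at position 1; next is CachedActor.

CachedActor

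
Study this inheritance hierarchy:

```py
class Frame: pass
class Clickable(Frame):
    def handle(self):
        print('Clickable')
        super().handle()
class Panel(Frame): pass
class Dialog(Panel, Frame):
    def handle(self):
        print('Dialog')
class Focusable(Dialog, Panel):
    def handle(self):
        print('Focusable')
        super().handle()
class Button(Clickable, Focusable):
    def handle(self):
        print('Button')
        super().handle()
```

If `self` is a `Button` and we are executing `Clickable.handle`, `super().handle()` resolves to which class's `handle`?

Focusable

L[Button] = Button + merge(L[Clickable], L[Focusable], [Clickable Focusable])
  take Clickable:  [Clickable Frame object] + [Focusable Dialog Panel Frame object] + [Clickable Focusable]
  take Focusable:  [Frame object] + [Focusable Dialog Panel Frame object] + [Focusable]
  take Dialog:  [Frame object] + [Dialog Panel Frame object]
  take Panel:  [Frame object] + [Panel Frame object]
  take Frame:  [Frame object] + [Frame object]
  take object:  [object] + [object]
MRO: Button Clickable Focusable Dialog Panel Frame object
super() in Clickable.handle on a Button instance goes to the class after Clickable in Button's MRO: Focusable.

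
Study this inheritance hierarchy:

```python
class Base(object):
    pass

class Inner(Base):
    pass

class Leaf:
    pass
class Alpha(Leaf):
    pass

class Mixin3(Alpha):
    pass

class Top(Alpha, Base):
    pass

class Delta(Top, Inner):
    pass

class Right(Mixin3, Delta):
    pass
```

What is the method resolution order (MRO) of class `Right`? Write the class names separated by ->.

L[Right] = Right + merge(L[Mixin3], L[Delta], [Mixin3 Delta])
  take Mixin3:  [Mixin3 Alpha Leaf object] + [Delta Top Alpha Leaf Inner Base object] + [Mixin3 Delta]
  take Delta:  [Alpha Leaf object] + [Delta Top Alpha Leaf Inner Base object] + [Delta]
  take Top:  [Alpha Leaf object] + [Top Alpha Leaf Inner Base object]
  take Alpha:  [Alpha Leaf object] + [Alpha Leaf Inner Base object]
  take Leaf:  [Leaf object] + [Leaf Inner Base object]
  take Inner:  [object] + [Inner Base object]
  take Base:  [object] + [Base object]
  take object:  [object] + [object]

Right -> Mixin3 -> Delta -> Top -> Alpha -> Leaf -> Inner -> Base -> object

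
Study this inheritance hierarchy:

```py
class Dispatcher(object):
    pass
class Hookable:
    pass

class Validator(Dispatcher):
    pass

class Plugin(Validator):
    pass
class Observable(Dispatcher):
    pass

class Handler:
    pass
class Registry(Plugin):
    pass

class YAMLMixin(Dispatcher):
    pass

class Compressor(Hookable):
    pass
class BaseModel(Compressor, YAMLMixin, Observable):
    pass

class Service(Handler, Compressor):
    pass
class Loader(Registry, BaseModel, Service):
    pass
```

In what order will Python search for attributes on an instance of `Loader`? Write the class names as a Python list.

L[Loader] = Loader + merge(L[Registry], L[BaseModel], L[Service], [Registry BaseModel Service])
  take Registry:  [Registry Plugin Validator Dispatcher object] + [BaseModel Compressor Hookable YAMLMixin Observable Dispatcher object] + [Service Handler Compressor Hookable object] + [Registry BaseModel Service]
  take Plugin:  [Plugin Validator Dispatcher object] + [BaseModel Compressor Hookable YAMLMixin Observable Dispatcher object] + [Service Handler Compressor Hookable object] + [BaseModel Service]
  take Validator:  [Validator Dispatcher object] + [BaseModel Compressor Hookable YAMLMixin Observable Dispatcher object] + [Service Handler Compressor Hookable object] + [BaseModel Service]
  take BaseModel:  [Dispatcher object] + [BaseModel Compressor Hookable YAMLMixin Observable Dispatcher object] + [Service Handler Compressor Hookable object] + [BaseModel Service]
  take Service:  [Dispatcher object] + [Compressor Hookable YAMLMixin Observable Dispatcher object] + [Service Handler Compressor Hookable object] + [Service]
  take Handler:  [Dispatcher object] + [Compressor Hookable YAMLMixin Observable Dispatcher object] + [Handler Compressor Hookable object]
  take Compressor:  [Dispatcher object] + [Compressor Hookable YAMLMixin Observable Dispatcher object] + [Compressor Hookable object]
  take Hookable:  [Dispatcher object] + [Hookable YAMLMixin Observable Dispatcher object] + [Hookable object]
  take YAMLMixin:  [Dispatcher object] + [YAMLMixin Observable Dispatcher object] + [object]
  take Observable:  [Dispatcher object] + [Observable Dispatcher object] + [object]
  take Dispatcher:  [Dispatcher object] + [Dispatcher object] + [object]
  take object:  [object] + [object] + [object]

[Loader, Registry, Plugin, Validator, BaseModel, Service, Handler, Compressor, Hookable, YAMLMixin, Observable, Dispatcher, object]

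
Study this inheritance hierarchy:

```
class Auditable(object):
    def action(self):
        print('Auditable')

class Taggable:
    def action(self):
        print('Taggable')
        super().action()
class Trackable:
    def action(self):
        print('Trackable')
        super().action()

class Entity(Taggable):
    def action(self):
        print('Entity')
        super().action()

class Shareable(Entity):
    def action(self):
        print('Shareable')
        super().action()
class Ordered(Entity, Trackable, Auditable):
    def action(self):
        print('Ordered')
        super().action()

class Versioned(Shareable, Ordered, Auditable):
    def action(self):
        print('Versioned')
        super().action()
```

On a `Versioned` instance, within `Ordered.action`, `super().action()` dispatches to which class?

L[Versioned] = Versioned + merge(L[Shareable], L[Ordered], L[Auditable], [Shareable Ordered Auditable])
  take Shareable:  [Shareable Entity Taggable object] + [Ordered Entity Taggable Trackable Auditable object] + [Auditable object] + [Shareable Ordered Auditable]
  take Ordered:  [Entity Taggable object] + [Ordered Entity Taggable Trackable Auditable object] + [Auditable object] + [Ordered Auditable]
  take Entity:  [Entity Taggable object] + [Entity Taggable Trackable Auditable object] + [Auditable object] + [Auditable]
  take Taggable:  [Taggable object] + [Taggable Trackable Auditable object] + [Auditable object] + [Auditable]
  take Trackable:  [object] + [Trackable Auditable object] + [Auditable object] + [Auditable]
  take Auditable:  [object] + [Auditable object] + [Auditable object] + [Auditable]
  take object:  [object] + [object] + [object]
MRO: Versioned Shareable Ordered Entity Taggable Trackable Auditable object
super() in Ordered.action on a Versioned instance goes to the class after Ordered in Versioned's MRO: Entity.

Entity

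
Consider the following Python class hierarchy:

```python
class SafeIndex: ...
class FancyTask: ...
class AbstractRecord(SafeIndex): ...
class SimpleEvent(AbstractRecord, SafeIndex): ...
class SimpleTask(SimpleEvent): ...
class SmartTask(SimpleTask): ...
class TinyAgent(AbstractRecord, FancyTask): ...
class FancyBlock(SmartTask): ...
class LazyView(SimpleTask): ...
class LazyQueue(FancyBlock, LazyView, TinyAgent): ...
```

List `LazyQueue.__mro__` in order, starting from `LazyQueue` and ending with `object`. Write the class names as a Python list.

L[LazyQueue] = LazyQueue + merge(L[FancyBlock], L[LazyView], L[TinyAgent], [FancyBlock LazyView TinyAgent])
  take FancyBlock:  [FancyBlock SmartTask SimpleTask SimpleEvent AbstractRecord SafeIndex object] + [LazyView SimpleTask SimpleEvent AbstractRecord SafeIndex object] + [TinyAgent AbstractRecord SafeIndex FancyTask object] + [FancyBlock LazyView TinyAgent]
  take SmartTask:  [SmartTask SimpleTask SimpleEvent AbstractRecord SafeIndex object] + [LazyView SimpleTask SimpleEvent AbstractRecord SafeIndex object] + [TinyAgent AbstractRecord SafeIndex FancyTask object] + [LazyView TinyAgent]
  take LazyView:  [SimpleTask SimpleEvent AbstractRecord SafeIndex object] + [LazyView SimpleTask SimpleEvent AbstractRecord SafeIndex object] + [TinyAgent AbstractRecord SafeIndex FancyTask object] + [LazyView TinyAgent]
  take SimpleTask:  [SimpleTask SimpleEvent AbstractRecord SafeIndex object] + [SimpleTask SimpleEvent AbstractRecord SafeIndex object] + [TinyAgent AbstractRecord SafeIndex FancyTask object] + [TinyAgent]
  take SimpleEvent:  [SimpleEvent AbstractRecord SafeIndex object] + [SimpleEvent AbstractRecord SafeIndex object] + [TinyAgent AbstractRecord SafeIndex FancyTask object] + [TinyAgent]
  take TinyAgent:  [AbstractRecord SafeIndex object] + [AbstractRecord SafeIndex object] + [TinyAgent AbstractRecord SafeIndex FancyTask object] + [TinyAgent]
  take AbstractRecord:  [AbstractRecord SafeIndex object] + [AbstractRecord SafeIndex object] + [AbstractRecord SafeIndex FancyTask object]
  take SafeIndex:  [SafeIndex object] + [SafeIndex object] + [SafeIndex FancyTask object]
  take FancyTask:  [object] + [object] + [FancyTask object]
  take object:  [object] + [object] + [object]

[LazyQueue, FancyBlock, SmartTask, LazyView, SimpleTask, SimpleEvent, TinyAgent, AbstractRecord, SafeIndex, FancyTask, object]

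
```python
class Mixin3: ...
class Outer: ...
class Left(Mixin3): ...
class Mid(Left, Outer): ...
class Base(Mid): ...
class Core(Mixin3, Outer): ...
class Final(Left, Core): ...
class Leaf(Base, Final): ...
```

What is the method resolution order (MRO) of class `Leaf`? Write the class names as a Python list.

L[Leaf] = Leaf + merge(L[Base], L[Final], [Base Final])
  take Base:  [Base Mid Left Mixin3 Outer object] + [Final Left Core Mixin3 Outer object] + [Base Final]
  take Mid:  [Mid Left Mixin3 Outer object] + [Final Left Core Mixin3 Outer object] + [Final]
  take Final:  [Left Mixin3 Outer object] + [Final Left Core Mixin3 Outer object] + [Final]
  take Left:  [Left Mixin3 Outer object] + [Left Core Mixin3 Outer object]
  take Core:  [Mixin3 Outer object] + [Core Mixin3 Outer object]
  take Mixin3:  [Mixin3 Outer object] + [Mixin3 Outer object]
  take Outer:  [Outer object] + [Outer object]
  take object:  [object] + [object]

[Leaf, Base, Mid, Final, Left, Core, Mixin3, Outer, object]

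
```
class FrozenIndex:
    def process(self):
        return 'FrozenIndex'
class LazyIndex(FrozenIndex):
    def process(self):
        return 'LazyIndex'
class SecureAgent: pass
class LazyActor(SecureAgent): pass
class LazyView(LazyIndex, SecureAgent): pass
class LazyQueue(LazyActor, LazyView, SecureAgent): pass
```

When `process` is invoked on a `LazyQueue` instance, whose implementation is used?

LazyIndex

L[LazyQueue] = LazyQueue + merge(L[LazyActor], L[LazyView], L[SecureAgent], [LazyActor LazyView SecureAgent])
  take LazyActor:  [LazyActor SecureAgent object] + [LazyView LazyIndex FrozenIndex SecureAgent object] + [SecureAgent object] + [LazyActor LazyView SecureAgent]
  take LazyView:  [SecureAgent object] + [LazyView LazyIndex FrozenIndex SecureAgent object] + [SecureAgent object] + [LazyView SecureAgent]
  take LazyIndex:  [SecureAgent object] + [LazyIndex FrozenIndex SecureAgent object] + [SecureAgent object] + [SecureAgent]
  take FrozenIndex:  [SecureAgent object] + [FrozenIndex SecureAgent object] + [SecureAgent object] + [SecureAgent]
  take SecureAgent:  [SecureAgent object] + [SecureAgent object] + [SecureAgent object] + [SecureAgent]
  take object:  [object] + [object] + [object]
MRO: LazyQueue LazyActor LazyView LazyIndex FrozenIndex SecureAgent object
process is defined in: FrozenIndex, LazyIndex. First along the MRO is LazyIndex.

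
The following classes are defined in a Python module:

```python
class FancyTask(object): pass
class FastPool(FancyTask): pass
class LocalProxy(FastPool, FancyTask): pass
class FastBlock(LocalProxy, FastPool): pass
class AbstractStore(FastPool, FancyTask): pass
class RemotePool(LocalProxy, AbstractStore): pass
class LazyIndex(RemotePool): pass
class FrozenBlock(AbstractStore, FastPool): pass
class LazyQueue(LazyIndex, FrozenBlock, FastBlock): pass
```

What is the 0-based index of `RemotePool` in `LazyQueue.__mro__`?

2

L[LazyQueue] = LazyQueue + merge(L[LazyIndex], L[FrozenBlock], L[FastBlock], [LazyIndex FrozenBlock FastBlock])
  take LazyIndex:  [LazyIndex RemotePool LocalProxy AbstractStore FastPool FancyTask object] + [FrozenBlock AbstractStore FastPool FancyTask object] + [FastBlock LocalProxy FastPool FancyTask object] + [LazyIndex FrozenBlock FastBlock]
  take RemotePool:  [RemotePool LocalProxy AbstractStore FastPool FancyTask object] + [FrozenBlock AbstractStore FastPool FancyTask object] + [FastBlock LocalProxy FastPool FancyTask object] + [FrozenBlock FastBlock]
  take FrozenBlock:  [LocalProxy AbstractStore FastPool FancyTask object] + [FrozenBlock AbstractStore FastPool FancyTask object] + [FastBlock LocalProxy FastPool FancyTask object] + [FrozenBlock FastBlock]
  take FastBlock:  [LocalProxy AbstractStore FastPool FancyTask object] + [AbstractStore FastPool FancyTask object] + [FastBlock LocalProxy FastPool FancyTask object] + [FastBlock]
  take LocalProxy:  [LocalProxy AbstractStore FastPool FancyTask object] + [AbstractStore FastPool FancyTask object] + [LocalProxy FastPool FancyTask object]
  take AbstractStore:  [AbstractStore FastPool FancyTask object] + [AbstractStore FastPool FancyTask object] + [FastPool FancyTask object]
  take FastPool:  [FastPool FancyTask object] + [FastPool FancyTask object] + [FastPool FancyTask object]
  take FancyTask:  [FancyTask object] + [FancyTask object] + [FancyTask object]
  take object:  [object] + [object] + [object]
MRO: LazyQueue LazyIndex RemotePool FrozenBlock FastBlock LocalProxy AbstractStore FastPool FancyTask object
RemotePool sits at index 2.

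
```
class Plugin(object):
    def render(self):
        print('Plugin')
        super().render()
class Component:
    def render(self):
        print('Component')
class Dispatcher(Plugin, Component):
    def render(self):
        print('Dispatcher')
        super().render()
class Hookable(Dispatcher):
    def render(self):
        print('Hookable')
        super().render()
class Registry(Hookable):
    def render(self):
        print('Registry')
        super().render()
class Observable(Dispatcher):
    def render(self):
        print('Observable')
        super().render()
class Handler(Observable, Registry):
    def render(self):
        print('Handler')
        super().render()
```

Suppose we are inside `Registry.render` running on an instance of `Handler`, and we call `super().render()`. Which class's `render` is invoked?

Hookable

L[Handler] = Handler + merge(L[Observable], L[Registry], [Observable Registry])
  take Observable:  [Observable Dispatcher Plugin Component object] + [Registry Hookable Dispatcher Plugin Component object] + [Observable Registry]
  take Registry:  [Dispatcher Plugin Component object] + [Registry Hookable Dispatcher Plugin Component object] + [Registry]
  take Hookable:  [Dispatcher Plugin Component object] + [Hookable Dispatcher Plugin Component object]
  take Dispatcher:  [Dispatcher Plugin Component object] + [Dispatcher Plugin Component object]
  take Plugin:  [Plugin Component object] + [Plugin Component object]
  take Component:  [Component object] + [Component object]
  take object:  [object] + [object]
MRO: Handler Observable Registry Hookable Dispatcher Plugin Component object
super() in Registry.render on a Handler instance goes to the class after Registry in Handler's MRO: Hookable.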